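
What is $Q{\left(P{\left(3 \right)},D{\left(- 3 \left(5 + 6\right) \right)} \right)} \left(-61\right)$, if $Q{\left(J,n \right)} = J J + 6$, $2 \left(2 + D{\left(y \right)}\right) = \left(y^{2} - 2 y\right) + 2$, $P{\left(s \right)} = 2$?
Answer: $-610$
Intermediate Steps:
$D{\left(y \right)} = -1 + \frac{y^{2}}{2} - y$ ($D{\left(y \right)} = -2 + \frac{\left(y^{2} - 2 y\right) + 2}{2} = -2 + \frac{2 + y^{2} - 2 y}{2} = -2 + \left(1 + \frac{y^{2}}{2} - y\right) = -1 + \frac{y^{2}}{2} - y$)
$Q{\left(J,n \right)} = 6 + J^{2}$ ($Q{\left(J,n \right)} = J^{2} + 6 = 6 + J^{2}$)
$Q{\left(P{\left(3 \right)},D{\left(- 3 \left(5 + 6\right) \right)} \right)} \left(-61\right) = \left(6 + 2^{2}\right) \left(-61\right) = \left(6 + 4\right) \left(-61\right) = 10 \left(-61\right) = -610$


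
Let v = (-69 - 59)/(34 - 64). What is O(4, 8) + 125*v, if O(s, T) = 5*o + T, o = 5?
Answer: 1699/3 ≈ 566.33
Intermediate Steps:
v = 64/15 (v = -128/(-30) = -128*(-1/30) = 64/15 ≈ 4.2667)
O(s, T) = 25 + T (O(s, T) = 5*5 + T = 25 + T)
O(4, 8) + 125*v = (25 + 8) + 125*(64/15) = 33 + 1600/3 = 1699/3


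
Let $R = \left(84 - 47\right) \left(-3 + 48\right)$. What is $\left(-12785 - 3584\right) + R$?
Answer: $-14704$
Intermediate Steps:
$R = 1665$ ($R = 37 \cdot 45 = 1665$)
$\left(-12785 - 3584\right) + R = \left(-12785 - 3584\right) + 1665 = -16369 + 1665 = -14704$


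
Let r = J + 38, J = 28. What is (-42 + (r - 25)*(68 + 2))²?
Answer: 7997584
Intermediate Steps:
r = 66 (r = 28 + 38 = 66)
(-42 + (r - 25)*(68 + 2))² = (-42 + (66 - 25)*(68 + 2))² = (-42 + 41*70)² = (-42 + 2870)² = 2828² = 7997584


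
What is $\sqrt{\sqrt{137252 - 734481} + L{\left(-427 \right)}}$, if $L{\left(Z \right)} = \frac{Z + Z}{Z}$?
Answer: $\sqrt{2 + i \sqrt{597229}} \approx 19.683 + 19.632 i$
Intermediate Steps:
$L{\left(Z \right)} = 2$ ($L{\left(Z \right)} = \frac{2 Z}{Z} = 2$)
$\sqrt{\sqrt{137252 - 734481} + L{\left(-427 \right)}} = \sqrt{\sqrt{137252 - 734481} + 2} = \sqrt{\sqrt{-597229} + 2} = \sqrt{i \sqrt{597229} + 2} = \sqrt{2 + i \sqrt{597229}}$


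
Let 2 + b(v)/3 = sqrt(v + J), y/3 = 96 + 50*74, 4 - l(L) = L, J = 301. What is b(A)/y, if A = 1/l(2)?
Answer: -1/1898 + 3*sqrt(134)/7592 ≈ 0.0040474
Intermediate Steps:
l(L) = 4 - L
y = 11388 (y = 3*(96 + 50*74) = 3*(96 + 3700) = 3*3796 = 11388)
A = 1/2 (A = 1/(4 - 1*2) = 1/(4 - 2) = 1/2 ≈ 0.50000)
b(v) = -6 + 3*sqrt(301 + v) (b(v) = -6 + 3*sqrt(v + 301) = -6 + 3*sqrt(301 + v))
b(A)/y = (-6 + 3*sqrt(301 + 1/2))/11388 = (-6 + 3*sqrt(603/2))*(1/11388) = (-6 + 3*(3*sqrt(134)/2))*(1/11388) = (-6 + 9*sqrt(134)/2)*(1/11388) = -1/1898 + 3*sqrt(134)/7592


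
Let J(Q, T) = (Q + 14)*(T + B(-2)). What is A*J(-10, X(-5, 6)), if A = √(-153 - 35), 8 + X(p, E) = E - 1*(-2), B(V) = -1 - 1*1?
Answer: -16*I*√47 ≈ -109.69*I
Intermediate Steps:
B(V) = -2 (B(V) = -1 - 1 = -2)
X(p, E) = -6 + E (X(p, E) = -8 + (E - 1*(-2)) = -8 + (E + 2) = -8 + (2 + E) = -6 + E)
J(Q, T) = (-2 + T)*(14 + Q) (J(Q, T) = (Q + 14)*(T - 2) = (14 + Q)*(-2 + T) = (-2 + T)*(14 + Q))
A = 2*I*√47 (A = √(-188) = 2*I*√47 ≈ 13.711*I)
A*J(-10, X(-5, 6)) = (2*I*√47)*(-28 - 2*(-10) + 14*(-6 + 6) - 10*(-6 + 6)) = (2*I*√47)*(-28 + 20 + 14*0 - 10*0) = (2*I*√47)*(-28 + 20 + 0 + 0) = (2*I*√47)*(-8) = -16*I*√47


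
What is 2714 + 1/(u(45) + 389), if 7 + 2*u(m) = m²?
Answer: 3794173/1398 ≈ 2714.0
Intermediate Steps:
u(m) = -7/2 + m²/2
2714 + 1/(u(45) + 389) = 2714 + 1/((-7/2 + (½)*45²) + 389) = 2714 + 1/((-7/2 + (½)*2025) + 389) = 2714 + 1/((-7/2 + 2025/2) + 389) = 2714 + 1/(1009 + 389) = 2714 + 1/1398 = 3794173/1398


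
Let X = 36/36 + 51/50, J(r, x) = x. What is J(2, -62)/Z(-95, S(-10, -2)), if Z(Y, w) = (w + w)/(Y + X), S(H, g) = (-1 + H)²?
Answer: 144119/6050 ≈ 23.821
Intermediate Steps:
X = 101/50 (X = 36*(1/36) + 51*(1/50) = 1 + 51/50 = 101/50 ≈ 2.0200)
Z(Y, w) = 2*w/(101/50 + Y) (Z(Y, w) = (w + w)/(Y + 101/50) = (2*w)/(101/50 + Y) = 2*w/(101/50 + Y))
J(2, -62)/Z(-95, S(-10, -2)) = -62*(101 + 50*(-95))/(100*(-1 - 10)²) = -62/(100*(-11)²/(101 - 4750)) = -62/(100*121/(-4649)) = -62/(100*121*(-1/4649)) = -62/(-12100/4649) = -62*(-4649/12100) = 144119/6050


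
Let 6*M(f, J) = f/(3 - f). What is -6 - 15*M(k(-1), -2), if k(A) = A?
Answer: -43/8 ≈ -5.3750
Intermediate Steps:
M(f, J) = f/(6*(3 - f)) (M(f, J) = (f/(3 - f))/6 = f/(6*(3 - f)))
-6 - 15*M(k(-1), -2) = -6 - (-15)*(-1)/(-18 + 6*(-1)) = -6 - (-15)*(-1)/(-18 - 6) = -6 - (-15)*(-1)/(-24) = -6 - (-15)*(-1)*(-1)/24 = -6 - 15*(-1/24) = -6 + 5/8 = -43/8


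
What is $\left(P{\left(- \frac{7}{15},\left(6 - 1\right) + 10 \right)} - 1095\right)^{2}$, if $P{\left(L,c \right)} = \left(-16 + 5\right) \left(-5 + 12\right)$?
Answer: $1373584$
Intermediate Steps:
$P{\left(L,c \right)} = -77$ ($P{\left(L,c \right)} = \left(-11\right) 7 = -77$)
$\left(P{\left(- \frac{7}{15},\left(6 - 1\right) + 10 \right)} - 1095\right)^{2} = \left(-77 - 1095\right)^{2} = \left(-1172\right)^{2} = 1373584$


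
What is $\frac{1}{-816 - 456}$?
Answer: $- \frac{1}{1272} \approx -0.00078616$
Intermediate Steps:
$\frac{1}{-816 - 456} = \frac{1}{-1272} = - \frac{1}{1272}$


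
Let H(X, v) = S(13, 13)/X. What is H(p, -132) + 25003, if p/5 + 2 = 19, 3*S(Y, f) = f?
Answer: 6375778/255 ≈ 25003.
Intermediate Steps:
S(Y, f) = f/3
p = 85 (p = -10 + 5*19 = -10 + 95 = 85)
H(X, v) = 13/(3*X) (H(X, v) = ((⅓)*13)/X = 13/(3*X))
H(p, -132) + 25003 = (13/3)/85 + 25003 = (13/3)*(1/85) + 25003 = 13/255 + 25003 = 6375778/255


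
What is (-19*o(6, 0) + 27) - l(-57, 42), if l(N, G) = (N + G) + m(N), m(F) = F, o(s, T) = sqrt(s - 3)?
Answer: 99 - 19*sqrt(3) ≈ 66.091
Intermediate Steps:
o(s, T) = sqrt(-3 + s)
l(N, G) = G + 2*N (l(N, G) = (N + G) + N = (G + N) + N = G + 2*N)
(-19*o(6, 0) + 27) - l(-57, 42) = (-19*sqrt(-3 + 6) + 27) - (42 + 2*(-57)) = (-19*sqrt(3) + 27) - (42 - 114) = (27 - 19*sqrt(3)) - 1*(-72) = (27 - 19*sqrt(3)) + 72 = 99 - 19*sqrt(3)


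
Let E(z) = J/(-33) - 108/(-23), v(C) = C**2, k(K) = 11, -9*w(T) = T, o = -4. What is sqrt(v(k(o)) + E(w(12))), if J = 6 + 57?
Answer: sqrt(7923454)/253 ≈ 11.126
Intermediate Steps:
w(T) = -T/9
J = 63
E(z) = 705/253 (E(z) = 63/(-33) - 108/(-23) = 63*(-1/33) - 108*(-1/23) = -21/11 + 108/23 = 705/253)
sqrt(v(k(o)) + E(w(12))) = sqrt(11**2 + 705/253) = sqrt(121 + 705/253) = sqrt(31318/253) = sqrt(7923454)/253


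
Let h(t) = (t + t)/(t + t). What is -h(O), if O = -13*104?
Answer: -1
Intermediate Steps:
O = -1352
h(t) = 1 (h(t) = (2*t)/((2*t)) = (2*t)*(1/(2*t)) = 1)
-h(O) = -1*1 = -1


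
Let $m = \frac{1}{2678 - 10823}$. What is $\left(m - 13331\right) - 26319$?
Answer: $- \frac{322949251}{8145} \approx -39650.0$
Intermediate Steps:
$m = - \frac{1}{8145}$ ($m = \frac{1}{-8145} = - \frac{1}{8145} \approx -0.00012277$)
$\left(m - 13331\right) - 26319 = \left(- \frac{1}{8145} - 13331\right) - 26319 = - \frac{108580996}{8145} - 26319 = - \frac{322949251}{8145}$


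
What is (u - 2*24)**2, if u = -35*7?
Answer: 85849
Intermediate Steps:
u = -245
(u - 2*24)**2 = (-245 - 2*24)**2 = (-245 - 48)**2 = (-293)**2 = 85849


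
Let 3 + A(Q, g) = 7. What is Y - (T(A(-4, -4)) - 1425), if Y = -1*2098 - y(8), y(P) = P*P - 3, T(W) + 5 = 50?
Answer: -779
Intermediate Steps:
A(Q, g) = 4 (A(Q, g) = -3 + 7 = 4)
T(W) = 45 (T(W) = -5 + 50 = 45)
y(P) = -3 + P² (y(P) = P² - 3 = -3 + P²)
Y = -2159 (Y = -1*2098 - (-3 + 8²) = -2098 - (-3 + 64) = -2098 - 1*61 = -2098 - 61 = -2159)
Y - (T(A(-4, -4)) - 1425) = -2159 - (45 - 1425) = -2159 - 1*(-1380) = -2159 + 1380 = -779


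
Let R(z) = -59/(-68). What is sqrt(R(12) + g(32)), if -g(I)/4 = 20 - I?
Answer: sqrt(56491)/34 ≈ 6.9905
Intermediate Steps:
R(z) = 59/68 (R(z) = -59*(-1/68) = 59/68)
g(I) = -80 + 4*I (g(I) = -4*(20 - I) = -80 + 4*I)
sqrt(R(12) + g(32)) = sqrt(59/68 + (-80 + 4*32)) = sqrt(59/68 + (-80 + 128)) = sqrt(59/68 + 48) = sqrt(3323/68) = sqrt(56491)/34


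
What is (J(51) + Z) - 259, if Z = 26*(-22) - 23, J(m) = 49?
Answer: -805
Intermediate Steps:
Z = -595 (Z = -572 - 23 = -595)
(J(51) + Z) - 259 = (49 - 595) - 259 = -546 - 259 = -805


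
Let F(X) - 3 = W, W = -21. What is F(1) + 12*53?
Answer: 618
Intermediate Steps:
F(X) = -18 (F(X) = 3 - 21 = -18)
F(1) + 12*53 = -18 + 12*53 = -18 + 636 = 618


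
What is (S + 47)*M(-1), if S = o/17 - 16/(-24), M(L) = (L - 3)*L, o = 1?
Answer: 9736/51 ≈ 190.90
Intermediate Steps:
M(L) = L*(-3 + L) (M(L) = (-3 + L)*L = L*(-3 + L))
S = 37/51 (S = 1/17 - 16/(-24) = 1*(1/17) - 16*(-1/24) = 1/17 + 2/3 = 37/51 ≈ 0.72549)
(S + 47)*M(-1) = (37/51 + 47)*(-(-3 - 1)) = 2434*(-1*(-4))/51 = (2434/51)*4 = 9736/51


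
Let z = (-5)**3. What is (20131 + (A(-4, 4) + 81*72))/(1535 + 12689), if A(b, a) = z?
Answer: 12919/7112 ≈ 1.8165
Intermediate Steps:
z = -125
A(b, a) = -125
(20131 + (A(-4, 4) + 81*72))/(1535 + 12689) = (20131 + (-125 + 81*72))/(1535 + 12689) = (20131 + (-125 + 5832))/14224 = (20131 + 5707)*(1/14224) = 25838*(1/14224) = 12919/7112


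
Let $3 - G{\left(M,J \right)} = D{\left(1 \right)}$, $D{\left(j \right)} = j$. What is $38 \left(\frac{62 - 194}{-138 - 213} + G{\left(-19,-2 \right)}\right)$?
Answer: $\frac{10564}{117} \approx 90.291$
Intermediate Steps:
$G{\left(M,J \right)} = 2$ ($G{\left(M,J \right)} = 3 - 1 = 2$)
$38 \left(\frac{62 - 194}{-138 - 213} + G{\left(-19,-2 \right)}\right) = 38 \left(\frac{62 - 194}{-138 - 213} + 2\right) = 38 \left(- \frac{132}{-351} + 2\right) = 38 \left(\left(-132\right) \left(- \frac{1}{351}\right) + 2\right) = 38 \left(\frac{44}{117} + 2\right) = 38 \cdot \frac{278}{117} = \frac{10564}{117}$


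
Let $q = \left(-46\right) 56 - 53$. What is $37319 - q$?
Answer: $39948$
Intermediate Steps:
$q = -2629$ ($q = -2576 - 53 = -2629$)
$37319 - q = 37319 - -2629 = 37319 + 2629 = 39948$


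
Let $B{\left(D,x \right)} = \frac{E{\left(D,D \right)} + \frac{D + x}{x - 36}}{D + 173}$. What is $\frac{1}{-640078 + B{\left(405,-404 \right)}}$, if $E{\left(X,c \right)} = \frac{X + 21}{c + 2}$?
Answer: $- \frac{9409840}{6023031550517} \approx -1.5623 \cdot 10^{-6}$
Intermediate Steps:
$E{\left(X,c \right)} = \frac{21 + X}{2 + c}$
$B{\left(D,x \right)} = \frac{\frac{D + x}{-36 + x} + \frac{21 + D}{2 + D}}{173 + D}$ ($B{\left(D,x \right)} = \frac{\frac{21 + D}{2 + D} + \frac{D + x}{x - 36}}{D + 173} = \frac{\frac{21 + D}{2 + D} + \frac{D + x}{-36 + x}}{173 + D} = \frac{\frac{D + x}{-36 + x} + \frac{21 + D}{2 + D}}{173 + D}$)
$\frac{1}{-640078 + B{\left(405,-404 \right)}} = \frac{1}{-640078 + \frac{-756 - 14580 - 404 \left(21 + 405\right) + \left(2 + 405\right) \left(405 - 404\right)}{\left(2 + 405\right) \left(-6228 - 14580 + 173 \left(-404\right) + 405 \left(-404\right)\right)}} = \frac{1}{-640078 + \frac{-756 - 14580 - 172104 + 407 \cdot 1}{407 \left(-6228 - 14580 - 69892 - 163620\right)}} = \frac{1}{-640078 + \frac{-756 - 14580 - 172104 + 407}{407 \left(-254320\right)}} = \frac{1}{-640078 + \frac{1}{407} \left(- \frac{1}{254320}\right) \left(-187033\right)} = \frac{1}{-640078 + \frac{17003}{9409840}} = \frac{1}{- \frac{6023031550517}{9409840}} = - \frac{9409840}{6023031550517}$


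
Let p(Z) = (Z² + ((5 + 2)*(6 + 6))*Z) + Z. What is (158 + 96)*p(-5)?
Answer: -101600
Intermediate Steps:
p(Z) = Z² + 85*Z (p(Z) = (Z² + (7*12)*Z) + Z = (Z² + 84*Z) + Z = Z² + 85*Z)
(158 + 96)*p(-5) = (158 + 96)*(-5*(85 - 5)) = 254*(-5*80) = 254*(-400) = -101600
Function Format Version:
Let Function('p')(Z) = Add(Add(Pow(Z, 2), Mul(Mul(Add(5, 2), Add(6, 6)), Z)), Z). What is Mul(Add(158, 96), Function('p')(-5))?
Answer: -101600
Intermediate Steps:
Function('p')(Z) = Add(Pow(Z, 2), Mul(85, Z)) (Function('p')(Z) = Add(Add(Pow(Z, 2), Mul(Mul(7, 12), Z)), Z) = Add(Add(Pow(Z, 2), Mul(84, Z)), Z) = Add(Pow(Z, 2), Mul(85, Z)))
Mul(Add(158, 96), Function('p')(-5)) = Mul(Add(158, 96), Mul(-5, Add(85, -5))) = Mul(254, Mul(-5, 80)) = Mul(254, -400) = -101600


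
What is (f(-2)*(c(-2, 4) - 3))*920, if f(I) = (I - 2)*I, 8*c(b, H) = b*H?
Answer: -29440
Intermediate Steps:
c(b, H) = H*b/8 (c(b, H) = (b*H)/8 = (H*b)/8 = H*b/8)
f(I) = I*(-2 + I) (f(I) = (-2 + I)*I = I*(-2 + I))
(f(-2)*(c(-2, 4) - 3))*920 = ((-2*(-2 - 2))*((⅛)*4*(-2) - 3))*920 = ((-2*(-4))*(-1 - 3))*920 = (8*(-4))*920 = -32*920 = -29440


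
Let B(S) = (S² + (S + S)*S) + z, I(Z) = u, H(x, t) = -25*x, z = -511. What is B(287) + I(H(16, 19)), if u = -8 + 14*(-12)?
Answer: 246420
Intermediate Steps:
u = -176 (u = -8 - 168 = -176)
I(Z) = -176
B(S) = -511 + 3*S² (B(S) = (S² + (S + S)*S) - 511 = (S² + (2*S)*S) - 511 = (S² + 2*S²) - 511 = 3*S² - 511 = -511 + 3*S²)
B(287) + I(H(16, 19)) = (-511 + 3*287²) - 176 = (-511 + 3*82369) - 176 = (-511 + 247107) - 176 = 246596 - 176 = 246420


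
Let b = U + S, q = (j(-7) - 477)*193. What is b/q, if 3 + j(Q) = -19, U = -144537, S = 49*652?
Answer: 112589/96307 ≈ 1.1691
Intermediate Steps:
S = 31948
j(Q) = -22 (j(Q) = -3 - 19 = -22)
q = -96307 (q = (-22 - 477)*193 = -499*193 = -96307)
b = -112589 (b = -144537 + 31948 = -112589)
b/q = -112589/(-96307) = -112589*(-1/96307) = 112589/96307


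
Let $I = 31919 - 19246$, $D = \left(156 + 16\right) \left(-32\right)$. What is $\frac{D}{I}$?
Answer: $- \frac{5504}{12673} \approx -0.43431$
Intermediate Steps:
$D = -5504$ ($D = 172 \left(-32\right) = -5504$)
$I = 12673$
$\frac{D}{I} = - \frac{5504}{12673}$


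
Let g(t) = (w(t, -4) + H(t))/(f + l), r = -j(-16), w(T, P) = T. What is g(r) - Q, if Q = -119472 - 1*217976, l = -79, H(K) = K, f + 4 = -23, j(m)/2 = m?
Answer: 17884712/53 ≈ 3.3745e+5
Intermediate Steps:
j(m) = 2*m
f = -27 (f = -4 - 23 = -27)
r = 32 (r = -2*(-16) = -1*(-32) = 32)
Q = -337448 (Q = -119472 - 217976 = -337448)
g(t) = -t/53 (g(t) = (t + t)/(-27 - 79) = (2*t)/(-106) = (2*t)*(-1/106) = -t/53)
g(r) - Q = -1/53*32 - 1*(-337448) = -32/53 + 337448 = 17884712/53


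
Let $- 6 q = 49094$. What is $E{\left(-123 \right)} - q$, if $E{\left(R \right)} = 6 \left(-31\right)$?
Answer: $\frac{23989}{3} \approx 7996.3$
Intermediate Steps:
$q = - \frac{24547}{3}$ ($q = \left(- \frac{1}{6}\right) 49094 = - \frac{24547}{3} \approx -8182.3$)
$E{\left(R \right)} = -186$
$E{\left(-123 \right)} - q = -186 - - \frac{24547}{3} = -186 + \frac{24547}{3} = \frac{23989}{3}$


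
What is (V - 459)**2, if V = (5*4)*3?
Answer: 159201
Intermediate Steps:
V = 60 (V = 20*3 = 60)
(V - 459)**2 = (60 - 459)**2 = (-399)**2 = 159201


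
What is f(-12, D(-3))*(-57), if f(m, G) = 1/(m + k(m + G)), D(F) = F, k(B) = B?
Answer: 19/9 ≈ 2.1111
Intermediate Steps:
f(m, G) = 1/(G + 2*m) (f(m, G) = 1/(m + (m + G)) = 1/(m + (G + m)) = 1/(G + 2*m))
f(-12, D(-3))*(-57) = -57/(-3 + 2*(-12)) = -57/(-3 - 24) = -57/(-27) = -1/27*(-57) = 19/9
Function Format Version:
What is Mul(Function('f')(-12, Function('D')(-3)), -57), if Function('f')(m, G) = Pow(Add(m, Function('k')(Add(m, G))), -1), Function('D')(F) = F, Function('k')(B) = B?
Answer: Rational(19, 9) ≈ 2.1111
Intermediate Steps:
Function('f')(m, G) = Pow(Add(G, Mul(2, m)), -1) (Function('f')(m, G) = Pow(Add(m, Add(m, G)), -1) = Pow(Add(m, Add(G, m)), -1) = Pow(Add(G, Mul(2, m)), -1))
Mul(Function('f')(-12, Function('D')(-3)), -57) = Mul(Pow(Add(-3, Mul(2, -12)), -1), -57) = Mul(Pow(Add(-3, -24), -1), -57) = Mul(Pow(-27, -1), -57) = Mul(Rational(-1, 27), -57) = Rational(19, 9)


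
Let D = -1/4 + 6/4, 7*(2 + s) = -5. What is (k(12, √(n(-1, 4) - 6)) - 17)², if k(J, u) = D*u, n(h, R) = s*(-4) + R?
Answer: 16959/56 - 85*√434/14 ≈ 176.36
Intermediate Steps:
s = -19/7 (s = -2 + (⅐)*(-5) = -2 - 5/7 = -19/7 ≈ -2.7143)
D = 5/4 (D = -1*¼ + 6*(¼) = -¼ + 3/2 = 5/4 ≈ 1.2500)
n(h, R) = 76/7 + R (n(h, R) = -19/7*(-4) + R = 76/7 + R)
k(J, u) = 5*u/4
(k(12, √(n(-1, 4) - 6)) - 17)² = (5*√((76/7 + 4) - 6)/4 - 17)² = (5*√(104/7 - 6)/4 - 17)² = (5*√(62/7)/4 - 17)² = (5*(√434/7)/4 - 17)² = (5*√434/28 - 17)² = (-17 + 5*√434/28)²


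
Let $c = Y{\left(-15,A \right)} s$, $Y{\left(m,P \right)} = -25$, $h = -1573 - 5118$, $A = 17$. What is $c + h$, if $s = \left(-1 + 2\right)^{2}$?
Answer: $-6716$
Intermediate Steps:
$s = 1$ ($s = 1^{2} = 1$)
$h = -6691$ ($h = -1573 - 5118 = -6691$)
$c = -25$ ($c = \left(-25\right) 1 = -25$)
$c + h = -25 - 6691 = -6716$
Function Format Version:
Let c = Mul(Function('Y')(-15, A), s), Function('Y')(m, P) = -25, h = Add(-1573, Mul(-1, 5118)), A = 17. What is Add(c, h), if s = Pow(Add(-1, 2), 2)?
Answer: -6716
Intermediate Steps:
s = 1 (s = Pow(1, 2) = 1)
h = -6691 (h = Add(-1573, -5118) = -6691)
c = -25 (c = Mul(-25, 1) = -25)
Add(c, h) = Add(-25, -6691) = -6716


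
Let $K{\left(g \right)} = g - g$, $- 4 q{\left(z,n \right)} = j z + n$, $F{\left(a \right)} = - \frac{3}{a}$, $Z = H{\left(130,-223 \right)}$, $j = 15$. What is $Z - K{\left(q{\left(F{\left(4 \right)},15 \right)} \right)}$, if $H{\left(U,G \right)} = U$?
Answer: $130$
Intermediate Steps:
$Z = 130$
$q{\left(z,n \right)} = - \frac{15 z}{4} - \frac{n}{4}$ ($q{\left(z,n \right)} = - \frac{15 z + n}{4} = - \frac{n + 15 z}{4} = - \frac{15 z}{4} - \frac{n}{4}$)
$K{\left(g \right)} = 0$
$Z - K{\left(q{\left(F{\left(4 \right)},15 \right)} \right)} = 130 - 0 = 130 + 0 = 130$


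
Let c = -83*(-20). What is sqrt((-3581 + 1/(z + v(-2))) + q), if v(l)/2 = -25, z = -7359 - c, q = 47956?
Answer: sqrt(3649700010306)/9069 ≈ 210.65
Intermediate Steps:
c = 1660
z = -9019 (z = -7359 - 1*1660 = -7359 - 1660 = -9019)
v(l) = -50 (v(l) = 2*(-25) = -50)
sqrt((-3581 + 1/(z + v(-2))) + q) = sqrt((-3581 + 1/(-9019 - 50)) + 47956) = sqrt((-3581 + 1/(-9069)) + 47956) = sqrt((-3581 - 1/9069) + 47956) = sqrt(-32476090/9069 + 47956) = sqrt(402436874/9069) = sqrt(3649700010306)/9069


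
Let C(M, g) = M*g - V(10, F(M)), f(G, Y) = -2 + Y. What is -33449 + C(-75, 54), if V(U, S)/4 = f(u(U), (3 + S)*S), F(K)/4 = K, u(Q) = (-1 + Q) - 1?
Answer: -393891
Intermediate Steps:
u(Q) = -2 + Q
F(K) = 4*K
V(U, S) = -8 + 4*S*(3 + S) (V(U, S) = 4*(-2 + (3 + S)*S) = 4*(-2 + S*(3 + S)) = -8 + 4*S*(3 + S))
C(M, g) = 8 + M*g - 16*M*(3 + 4*M) (C(M, g) = M*g - (-8 + 4*(4*M)*(3 + 4*M)) = M*g - (-8 + 16*M*(3 + 4*M)) = M*g + (8 - 16*M*(3 + 4*M)) = 8 + M*g - 16*M*(3 + 4*M))
-33449 + C(-75, 54) = -33449 + (8 - 75*54 - 16*(-75)*(3 + 4*(-75))) = -33449 + (8 - 4050 - 16*(-75)*(3 - 300)) = -33449 + (8 - 4050 - 16*(-75)*(-297)) = -33449 + (8 - 4050 - 356400) = -33449 - 360442 = -393891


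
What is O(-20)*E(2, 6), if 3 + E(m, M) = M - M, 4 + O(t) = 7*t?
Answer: 432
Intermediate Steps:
O(t) = -4 + 7*t
E(m, M) = -3 (E(m, M) = -3 + (M - M) = -3 + 0 = -3)
O(-20)*E(2, 6) = (-4 + 7*(-20))*(-3) = (-4 - 140)*(-3) = -144*(-3) = 432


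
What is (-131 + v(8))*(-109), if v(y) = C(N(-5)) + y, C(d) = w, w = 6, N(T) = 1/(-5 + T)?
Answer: 12753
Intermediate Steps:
C(d) = 6
v(y) = 6 + y
(-131 + v(8))*(-109) = (-131 + (6 + 8))*(-109) = (-131 + 14)*(-109) = -117*(-109) = 12753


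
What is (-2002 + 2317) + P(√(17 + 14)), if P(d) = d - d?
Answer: 315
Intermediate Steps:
P(d) = 0
(-2002 + 2317) + P(√(17 + 14)) = (-2002 + 2317) + 0 = 315 + 0 = 315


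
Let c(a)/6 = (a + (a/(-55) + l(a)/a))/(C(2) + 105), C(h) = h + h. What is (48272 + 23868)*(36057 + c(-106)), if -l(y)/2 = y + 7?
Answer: 165268671203004/63547 ≈ 2.6007e+9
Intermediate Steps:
l(y) = -14 - 2*y (l(y) = -2*(y + 7) = -2*(7 + y) = -14 - 2*y)
C(h) = 2*h
c(a) = 324*a/5995 + 6*(-14 - 2*a)/(109*a) (c(a) = 6*((a + (a/(-55) + (-14 - 2*a)/a))/(2*2 + 105)) = 6*((a + (a*(-1/55) + (-14 - 2*a)/a))/(4 + 105)) = 6*((a + (-a/55 + (-14 - 2*a)/a))/109) = 6*((54*a/55 + (-14 - 2*a)/a)*(1/109)) = 6*(54*a/5995 + (-14 - 2*a)/(109*a)) = 324*a/5995 + 6*(-14 - 2*a)/(109*a))
(48272 + 23868)*(36057 + c(-106)) = (48272 + 23868)*(36057 + (12/5995)*(-385 - 55*(-106) + 27*(-106)²)/(-106)) = 72140*(36057 + (12/5995)*(-1/106)*(-385 + 5830 + 27*11236)) = 72140*(36057 + (12/5995)*(-1/106)*(-385 + 5830 + 303372)) = 72140*(36057 + (12/5995)*(-1/106)*308817) = 72140*(36057 - 1852902/317735) = 72140*(11454717993/317735) = 165268671203004/63547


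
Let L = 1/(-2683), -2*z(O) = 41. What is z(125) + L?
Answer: -110005/5366 ≈ -20.500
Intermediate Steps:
z(O) = -41/2 (z(O) = -½*41 = -41/2)
L = -1/2683 ≈ -0.00037272
z(125) + L = -41/2 - 1/2683 = -110005/5366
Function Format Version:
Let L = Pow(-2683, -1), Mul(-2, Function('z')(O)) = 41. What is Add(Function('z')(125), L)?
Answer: Rational(-110005, 5366) ≈ -20.500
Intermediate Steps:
Function('z')(O) = Rational(-41, 2) (Function('z')(O) = Mul(Rational(-1, 2), 41) = Rational(-41, 2))
L = Rational(-1, 2683) ≈ -0.00037272
Add(Function('z')(125), L) = Add(Rational(-41, 2), Rational(-1, 2683)) = Rational(-110005, 5366)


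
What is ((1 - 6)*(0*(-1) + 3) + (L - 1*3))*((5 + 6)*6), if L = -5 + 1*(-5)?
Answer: -1848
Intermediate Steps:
L = -10 (L = -5 - 5 = -10)
((1 - 6)*(0*(-1) + 3) + (L - 1*3))*((5 + 6)*6) = ((1 - 6)*(0*(-1) + 3) + (-10 - 1*3))*((5 + 6)*6) = (-5*(0 + 3) + (-10 - 3))*(11*6) = (-5*3 - 13)*66 = (-15 - 13)*66 = -28*66 = -1848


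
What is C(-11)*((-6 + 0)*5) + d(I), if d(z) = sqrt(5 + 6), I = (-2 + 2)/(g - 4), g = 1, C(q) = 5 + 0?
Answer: -150 + sqrt(11) ≈ -146.68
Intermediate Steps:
C(q) = 5
I = 0 (I = (-2 + 2)/(1 - 4) = 0/(-3) = 0*(-1/3) = 0)
d(z) = sqrt(11)
C(-11)*((-6 + 0)*5) + d(I) = 5*((-6 + 0)*5) + sqrt(11) = 5*(-6*5) + sqrt(11) = 5*(-30) + sqrt(11) = -150 + sqrt(11)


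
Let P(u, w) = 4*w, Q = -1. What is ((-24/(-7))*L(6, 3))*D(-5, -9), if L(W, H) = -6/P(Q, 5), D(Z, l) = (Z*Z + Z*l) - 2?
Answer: -2448/35 ≈ -69.943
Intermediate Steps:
D(Z, l) = -2 + Z**2 + Z*l (D(Z, l) = (Z**2 + Z*l) - 2 = -2 + Z**2 + Z*l)
L(W, H) = -3/10 (L(W, H) = -6/(4*5) = -6/20 = -6*1/20 = -3/10)
((-24/(-7))*L(6, 3))*D(-5, -9) = (-24/(-7)*(-3/10))*(-2 + (-5)**2 - 5*(-9)) = (-24*(-1/7)*(-3/10))*(-2 + 25 + 45) = ((24/7)*(-3/10))*68 = -36/35*68 = -2448/35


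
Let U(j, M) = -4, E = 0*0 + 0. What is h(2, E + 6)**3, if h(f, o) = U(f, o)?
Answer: -64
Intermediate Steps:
E = 0 (E = 0 + 0 = 0)
h(f, o) = -4
h(2, E + 6)**3 = (-4)**3 = -64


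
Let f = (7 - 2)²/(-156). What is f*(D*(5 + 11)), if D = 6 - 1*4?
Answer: -200/39 ≈ -5.1282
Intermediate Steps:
D = 2 (D = 6 - 4 = 2)
f = -25/156 (f = 5²*(-1/156) = 25*(-1/156) = -25/156 ≈ -0.16026)
f*(D*(5 + 11)) = -25*(5 + 11)/78 = -25*16/78 = -25/156*32 = -200/39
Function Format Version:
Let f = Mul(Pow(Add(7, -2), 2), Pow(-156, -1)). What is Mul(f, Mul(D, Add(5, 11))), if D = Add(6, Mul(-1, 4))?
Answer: Rational(-200, 39) ≈ -5.1282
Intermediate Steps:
D = 2 (D = Add(6, -4) = 2)
f = Rational(-25, 156) (f = Mul(Pow(5, 2), Rational(-1, 156)) = Mul(25, Rational(-1, 156)) = Rational(-25, 156) ≈ -0.16026)
Mul(f, Mul(D, Add(5, 11))) = Mul(Rational(-25, 156), Mul(2, Add(5, 11))) = Mul(Rational(-25, 156), Mul(2, 16)) = Mul(Rational(-25, 156), 32) = Rational(-200, 39)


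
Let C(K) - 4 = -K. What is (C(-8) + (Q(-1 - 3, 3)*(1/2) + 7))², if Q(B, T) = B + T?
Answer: 1369/4 ≈ 342.25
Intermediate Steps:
C(K) = 4 - K
(C(-8) + (Q(-1 - 3, 3)*(1/2) + 7))² = ((4 - 1*(-8)) + (((-1 - 3) + 3)*(1/2) + 7))² = ((4 + 8) + ((-4 + 3)*(1*(½)) + 7))² = (12 + (-1*½ + 7))² = (12 + (-½ + 7))² = (12 + 13/2)² = (37/2)² = 1369/4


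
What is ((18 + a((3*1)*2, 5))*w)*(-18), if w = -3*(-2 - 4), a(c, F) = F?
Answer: -7452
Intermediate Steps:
w = 18 (w = -3*(-6) = 18)
((18 + a((3*1)*2, 5))*w)*(-18) = ((18 + 5)*18)*(-18) = (23*18)*(-18) = 414*(-18) = -7452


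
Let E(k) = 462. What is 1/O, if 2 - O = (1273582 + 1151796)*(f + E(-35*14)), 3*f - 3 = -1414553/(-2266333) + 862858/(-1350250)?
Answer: -4590174199875/5154480967139904341804 ≈ -8.9052e-10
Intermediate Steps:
f = 4567412514143/4590174199875 (f = 1 + (-1414553/(-2266333) + 862858/(-1350250))/3 = 1 + (-1414553*(-1/2266333) + 862858*(-1/1350250))/3 = 1 + (1414553/2266333 - 431429/675125)/3 = 1 + (1/3)*(-22761685732/1530058066625) = 1 - 22761685732/4590174199875 = 4567412514143/4590174199875 ≈ 0.99504)
O = -5154480967139904341804/4590174199875 (O = 2 - (1273582 + 1151796)*(4567412514143/4590174199875 + 462) = 2 - 2425378*2125227892856393/4590174199875 = 2 - 1*5154480976320252741554/4590174199875 = 2 - 5154480976320252741554/4590174199875 = -5154480967139904341804/4590174199875 ≈ -1.1229e+9)
1/O = 1/(-5154480967139904341804/4590174199875) = -4590174199875/5154480967139904341804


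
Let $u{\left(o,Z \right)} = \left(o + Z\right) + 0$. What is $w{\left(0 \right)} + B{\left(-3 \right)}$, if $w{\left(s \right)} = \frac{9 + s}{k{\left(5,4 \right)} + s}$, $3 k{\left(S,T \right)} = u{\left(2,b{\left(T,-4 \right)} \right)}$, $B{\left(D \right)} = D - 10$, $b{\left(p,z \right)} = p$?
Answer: $- \frac{17}{2} \approx -8.5$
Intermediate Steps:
$B{\left(D \right)} = -10 + D$
$u{\left(o,Z \right)} = Z + o$ ($u{\left(o,Z \right)} = \left(Z + o\right) + 0 = Z + o$)
$k{\left(S,T \right)} = \frac{2}{3} + \frac{T}{3}$ ($k{\left(S,T \right)} = \frac{T + 2}{3} = \frac{2 + T}{3} = \frac{2}{3} + \frac{T}{3}$)
$w{\left(s \right)} = \frac{9 + s}{2 + s}$ ($w{\left(s \right)} = \frac{9 + s}{\left(\frac{2}{3} + \frac{1}{3} \cdot 4\right) + s} = \frac{9 + s}{\left(\frac{2}{3} + \frac{4}{3}\right) + s} = \frac{9 + s}{2 + s}$)
$w{\left(0 \right)} + B{\left(-3 \right)} = \frac{9 + 0}{2 + 0} - 13 = \frac{1}{2} \cdot 9 - 13 = \frac{9}{2} - 13 = - \frac{17}{2}$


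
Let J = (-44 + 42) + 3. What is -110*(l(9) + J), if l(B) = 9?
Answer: -1100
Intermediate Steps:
J = 1 (J = -2 + 3 = 1)
-110*(l(9) + J) = -110*(9 + 1) = -110*10 = -1100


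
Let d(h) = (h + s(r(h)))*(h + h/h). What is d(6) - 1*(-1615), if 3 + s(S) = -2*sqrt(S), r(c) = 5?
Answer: 1636 - 14*sqrt(5) ≈ 1604.7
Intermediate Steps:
s(S) = -3 - 2*sqrt(S)
d(h) = (1 + h)*(-3 + h - 2*sqrt(5)) (d(h) = (h + (-3 - 2*sqrt(5)))*(h + h/h) = (-3 + h - 2*sqrt(5))*(h + 1) = (-3 + h - 2*sqrt(5))*(1 + h) = (1 + h)*(-3 + h - 2*sqrt(5)))
d(6) - 1*(-1615) = (-3 + 6 + 6**2 - 2*sqrt(5) - 1*6*(3 + 2*sqrt(5))) - 1*(-1615) = (-3 + 6 + 36 - 2*sqrt(5) + (-18 - 12*sqrt(5))) + 1615 = (21 - 14*sqrt(5)) + 1615 = 1636 - 14*sqrt(5)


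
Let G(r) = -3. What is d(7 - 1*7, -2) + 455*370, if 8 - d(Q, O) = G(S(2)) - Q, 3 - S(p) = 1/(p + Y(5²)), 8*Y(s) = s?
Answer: 168361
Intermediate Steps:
Y(s) = s/8
S(p) = 3 - 1/(25/8 + p) (S(p) = 3 - 1/(p + (⅛)*5²) = 3 - 1/(p + (⅛)*25) = 3 - 1/(p + 25/8) = 3 - 1/(25/8 + p))
d(Q, O) = 11 + Q (d(Q, O) = 8 - (-3 - Q) = 8 + (3 + Q) = 11 + Q)
d(7 - 1*7, -2) + 455*370 = (11 + (7 - 1*7)) + 455*370 = (11 + (7 - 7)) + 168350 = (11 + 0) + 168350 = 11 + 168350 = 168361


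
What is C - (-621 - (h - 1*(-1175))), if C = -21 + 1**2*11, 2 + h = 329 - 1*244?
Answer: 1869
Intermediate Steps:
h = 83 (h = -2 + (329 - 1*244) = -2 + (329 - 244) = -2 + 85 = 83)
C = -10 (C = -21 + 1*11 = -21 + 11 = -10)
C - (-621 - (h - 1*(-1175))) = -10 - (-621 - (83 - 1*(-1175))) = -10 - (-621 - (83 + 1175)) = -10 - (-621 - 1*1258) = -10 - (-621 - 1258) = -10 - 1*(-1879) = -10 + 1879 = 1869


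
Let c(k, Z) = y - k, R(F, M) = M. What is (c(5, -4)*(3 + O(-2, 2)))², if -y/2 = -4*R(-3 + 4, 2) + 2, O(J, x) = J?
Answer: 49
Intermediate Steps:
y = 12 (y = -2*(-4*2 + 2) = -2*(-8 + 2) = -2*(-6) = 12)
c(k, Z) = 12 - k
(c(5, -4)*(3 + O(-2, 2)))² = ((12 - 1*5)*(3 - 2))² = ((12 - 5)*1)² = (7*1)² = 7² = 49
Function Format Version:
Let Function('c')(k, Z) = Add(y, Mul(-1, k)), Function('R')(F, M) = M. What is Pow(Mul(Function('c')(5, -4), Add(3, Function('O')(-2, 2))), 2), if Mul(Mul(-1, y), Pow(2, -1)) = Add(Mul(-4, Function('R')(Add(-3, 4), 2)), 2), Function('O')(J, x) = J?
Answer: 49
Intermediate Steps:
y = 12 (y = Mul(-2, Add(Mul(-4, 2), 2)) = Mul(-2, Add(-8, 2)) = Mul(-2, -6) = 12)
Function('c')(k, Z) = Add(12, Mul(-1, k))
Pow(Mul(Function('c')(5, -4), Add(3, Function('O')(-2, 2))), 2) = Pow(Mul(Add(12, Mul(-1, 5)), Add(3, -2)), 2) = Pow(Mul(Add(12, -5), 1), 2) = Pow(Mul(7, 1), 2) = Pow(7, 2) = 49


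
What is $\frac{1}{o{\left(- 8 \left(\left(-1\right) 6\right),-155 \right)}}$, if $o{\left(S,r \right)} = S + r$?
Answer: $- \frac{1}{107} \approx -0.0093458$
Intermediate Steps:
$\frac{1}{o{\left(- 8 \left(\left(-1\right) 6\right),-155 \right)}} = \frac{1}{- 8 \left(\left(-1\right) 6\right) - 155} = \frac{1}{\left(-8\right) \left(-6\right) - 155} = \frac{1}{48 - 155} = \frac{1}{-107} = - \frac{1}{107}$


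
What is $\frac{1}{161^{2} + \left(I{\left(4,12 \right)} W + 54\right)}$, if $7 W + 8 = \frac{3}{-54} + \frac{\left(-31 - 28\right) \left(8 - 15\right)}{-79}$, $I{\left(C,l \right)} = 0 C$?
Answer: $\frac{1}{25975} \approx 3.8499 \cdot 10^{-5}$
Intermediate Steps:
$I{\left(C,l \right)} = 0$
$W = - \frac{18889}{9954}$ ($W = - \frac{8}{7} + \frac{\frac{3}{-54} + \frac{\left(-31 - 28\right) \left(8 - 15\right)}{-79}}{7} = - \frac{8}{7} + \frac{3 \left(- \frac{1}{54}\right) + \left(-59\right) \left(-7\right) \left(- \frac{1}{79}\right)}{7} = - \frac{8}{7} + \frac{- \frac{1}{18} + 413 \left(- \frac{1}{79}\right)}{7} = - \frac{8}{7} + \frac{- \frac{1}{18} - \frac{413}{79}}{7} = - \frac{8}{7} + \frac{1}{7} \left(- \frac{7513}{1422}\right) = - \frac{8}{7} - \frac{7513}{9954} = - \frac{18889}{9954} \approx -1.8976$)
$\frac{1}{161^{2} + \left(I{\left(4,12 \right)} W + 54\right)} = \frac{1}{161^{2} + \left(0 \left(- \frac{18889}{9954}\right) + 54\right)} = \frac{1}{25921 + \left(0 + 54\right)} = \frac{1}{25921 + 54} = \frac{1}{25975}$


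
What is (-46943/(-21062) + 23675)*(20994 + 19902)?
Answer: 10197208887264/10531 ≈ 9.6830e+8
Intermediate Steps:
(-46943/(-21062) + 23675)*(20994 + 19902) = (-46943*(-1/21062) + 23675)*40896 = (46943/21062 + 23675)*40896 = (498689793/21062)*40896 = 10197208887264/10531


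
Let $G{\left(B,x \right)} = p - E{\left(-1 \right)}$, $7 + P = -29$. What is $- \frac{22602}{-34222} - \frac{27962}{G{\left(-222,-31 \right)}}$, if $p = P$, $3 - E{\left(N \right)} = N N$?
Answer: $\frac{239443610}{325109} \approx 736.5$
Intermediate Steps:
$E{\left(N \right)} = 3 - N^{2}$ ($E{\left(N \right)} = 3 - N N = 3 - N^{2}$)
$P = -36$ ($P = -7 - 29 = -36$)
$p = -36$
$G{\left(B,x \right)} = -38$ ($G{\left(B,x \right)} = -36 - \left(3 - \left(-1\right)^{2}\right) = -36 - \left(3 - 1\right) = -36 - 2 = -38$)
$- \frac{22602}{-34222} - \frac{27962}{G{\left(-222,-31 \right)}} = - \frac{22602}{-34222} - \frac{27962}{-38} = \left(-22602\right) \left(- \frac{1}{34222}\right) - - \frac{13981}{19} = \frac{11301}{17111} + \frac{13981}{19} = \frac{239443610}{325109}$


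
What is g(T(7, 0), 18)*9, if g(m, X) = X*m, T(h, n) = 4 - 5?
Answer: -162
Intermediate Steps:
T(h, n) = -1
g(T(7, 0), 18)*9 = (18*(-1))*9 = -18*9 = -162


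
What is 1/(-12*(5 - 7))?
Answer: 1/24 ≈ 0.041667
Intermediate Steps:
1/(-12*(5 - 7)) = 1/(-12*(-2)) = 1/24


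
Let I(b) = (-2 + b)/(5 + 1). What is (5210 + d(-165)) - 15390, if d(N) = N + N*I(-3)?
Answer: -20415/2 ≈ -10208.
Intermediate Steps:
I(b) = -1/3 + b/6 (I(b) = (-2 + b)/6 = (-2 + b)*(1/6) = -1/3 + b/6)
d(N) = N/6 (d(N) = N + N*(-1/3 + (1/6)*(-3)) = N + N*(-1/3 - 1/2) = N + N*(-5/6) = N - 5*N/6 = N/6)
(5210 + d(-165)) - 15390 = (5210 + (1/6)*(-165)) - 15390 = (5210 - 55/2) - 15390 = 10365/2 - 15390 = -20415/2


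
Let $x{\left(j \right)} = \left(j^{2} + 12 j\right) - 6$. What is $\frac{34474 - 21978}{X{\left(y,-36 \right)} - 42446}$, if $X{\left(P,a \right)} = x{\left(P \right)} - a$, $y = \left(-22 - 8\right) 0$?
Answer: $- \frac{71}{241} \approx -0.29461$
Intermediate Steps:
$x{\left(j \right)} = -6 + j^{2} + 12 j$
$y = 0$ ($y = \left(-30\right) 0 = 0$)
$X{\left(P,a \right)} = -6 + P^{2} - a + 12 P$ ($X{\left(P,a \right)} = \left(-6 + P^{2} + 12 P\right) - a = -6 + P^{2} - a + 12 P$)
$\frac{34474 - 21978}{X{\left(y,-36 \right)} - 42446} = \frac{34474 - 21978}{\left(-6 + 0^{2} - -36 + 12 \cdot 0\right) - 42446} = \frac{12496}{\left(-6 + 0 + 36 + 0\right) - 42446} = \frac{12496}{30 - 42446} = \frac{12496}{-42416} = 12496 \left(- \frac{1}{42416}\right) = - \frac{71}{241}$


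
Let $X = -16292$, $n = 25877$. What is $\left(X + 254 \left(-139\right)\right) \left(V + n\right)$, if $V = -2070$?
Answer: $-1228393586$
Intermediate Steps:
$\left(X + 254 \left(-139\right)\right) \left(V + n\right) = \left(-16292 + 254 \left(-139\right)\right) \left(-2070 + 25877\right) = \left(-16292 - 35306\right) 23807 = \left(-51598\right) 23807 = -1228393586$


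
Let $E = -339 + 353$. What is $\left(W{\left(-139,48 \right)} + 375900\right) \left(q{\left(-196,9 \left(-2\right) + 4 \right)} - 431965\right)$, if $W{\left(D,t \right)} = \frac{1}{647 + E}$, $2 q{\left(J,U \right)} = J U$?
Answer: $- \frac{106989400081293}{661} \approx -1.6186 \cdot 10^{11}$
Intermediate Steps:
$E = 14$
$q{\left(J,U \right)} = \frac{J U}{2}$
$W{\left(D,t \right)} = \frac{1}{661}$ ($W{\left(D,t \right)} = \frac{1}{647 + 14} = \frac{1}{661}$)
$\left(W{\left(-139,48 \right)} + 375900\right) \left(q{\left(-196,9 \left(-2\right) + 4 \right)} - 431965\right) = \left(\frac{1}{661} + 375900\right) \left(\frac{1}{2} \left(-196\right) \left(9 \left(-2\right) + 4\right) - 431965\right) = \frac{248469901 \left(\frac{1}{2} \left(-196\right) \left(-18 + 4\right) - 431965\right)}{661} = \frac{248469901 \left(\frac{1}{2} \left(-196\right) \left(-14\right) - 431965\right)}{661} = \frac{248469901 \left(1372 - 431965\right)}{661} = \frac{248469901}{661} \left(-430593\right) = - \frac{106989400081293}{661}$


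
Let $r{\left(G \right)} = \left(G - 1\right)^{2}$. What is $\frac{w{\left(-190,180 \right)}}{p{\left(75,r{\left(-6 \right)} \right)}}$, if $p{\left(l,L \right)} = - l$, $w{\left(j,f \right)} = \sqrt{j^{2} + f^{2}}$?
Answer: $- \frac{2 \sqrt{685}}{15} \approx -3.4897$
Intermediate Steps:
$r{\left(G \right)} = \left(-1 + G\right)^{2}$
$w{\left(j,f \right)} = \sqrt{f^{2} + j^{2}}$
$\frac{w{\left(-190,180 \right)}}{p{\left(75,r{\left(-6 \right)} \right)}} = \frac{\sqrt{180^{2} + \left(-190\right)^{2}}}{\left(-1\right) 75} = \frac{\sqrt{32400 + 36100}}{-75} = \sqrt{68500} \left(- \frac{1}{75}\right) = 10 \sqrt{685} \left(- \frac{1}{75}\right) = - \frac{2 \sqrt{685}}{15}$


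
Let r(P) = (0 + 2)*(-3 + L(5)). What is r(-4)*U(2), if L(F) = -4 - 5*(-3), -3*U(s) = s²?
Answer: -64/3 ≈ -21.333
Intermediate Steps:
U(s) = -s²/3
L(F) = 11 (L(F) = -4 + 15 = 11)
r(P) = 16 (r(P) = (0 + 2)*(-3 + 11) = 2*8 = 16)
r(-4)*U(2) = 16*(-⅓*2²) = 16*(-⅓*4) = 16*(-4/3) = -64/3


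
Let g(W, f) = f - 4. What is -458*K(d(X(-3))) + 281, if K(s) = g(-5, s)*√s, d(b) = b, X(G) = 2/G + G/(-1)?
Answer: 281 + 2290*√21/9 ≈ 1447.0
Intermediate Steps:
X(G) = -G + 2/G (X(G) = 2/G + G*(-1) = 2/G - G = -G + 2/G)
g(W, f) = -4 + f
K(s) = √s*(-4 + s) (K(s) = (-4 + s)*√s = √s*(-4 + s))
-458*K(d(X(-3))) + 281 = -458*√(-1*(-3) + 2/(-3))*(-4 + (-1*(-3) + 2/(-3))) + 281 = -458*√(3 + 2*(-⅓))*(-4 + (3 + 2*(-⅓))) + 281 = -458*√(3 - ⅔)*(-4 + (3 - ⅔)) + 281 = -458*√(7/3)*(-4 + 7/3) + 281 = -458*√21/3*(-5)/3 + 281 = -(-2290)*√21/9 + 281 = 2290*√21/9 + 281 = 281 + 2290*√21/9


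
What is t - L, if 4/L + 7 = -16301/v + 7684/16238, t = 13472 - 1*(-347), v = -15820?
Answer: 9756310450339/705969801 ≈ 13820.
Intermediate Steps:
t = 13819 (t = 13472 + 347 = 13819)
L = -513770320/705969801 (L = 4/(-7 + (-16301/(-15820) + 7684/16238)) = 4/(-7 + (-16301*(-1/15820) + 7684*(1/16238))) = 4/(-7 + (16301/15820 + 3842/8119)) = 4/(-7 + 193128259/128442580) = 4/(-705969801/128442580) = 4*(-128442580/705969801) = -513770320/705969801 ≈ -0.72775)
t - L = 13819 - 1*(-513770320/705969801) = 13819 + 513770320/705969801 = 9756310450339/705969801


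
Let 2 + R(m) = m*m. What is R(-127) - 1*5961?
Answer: 10166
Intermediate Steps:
R(m) = -2 + m² (R(m) = -2 + m*m = -2 + m²)
R(-127) - 1*5961 = (-2 + (-127)²) - 1*5961 = (-2 + 16129) - 5961 = 16127 - 5961 = 10166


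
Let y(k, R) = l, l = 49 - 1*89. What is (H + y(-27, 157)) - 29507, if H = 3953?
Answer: -25594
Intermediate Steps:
l = -40 (l = 49 - 89 = -40)
y(k, R) = -40
(H + y(-27, 157)) - 29507 = (3953 - 40) - 29507 = 3913 - 29507 = -25594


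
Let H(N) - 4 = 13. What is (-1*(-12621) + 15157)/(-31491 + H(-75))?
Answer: -13889/15737 ≈ -0.88257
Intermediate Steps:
H(N) = 17 (H(N) = 4 + 13 = 17)
(-1*(-12621) + 15157)/(-31491 + H(-75)) = (-1*(-12621) + 15157)/(-31491 + 17) = (12621 + 15157)/(-31474) = 27778*(-1/31474) = -13889/15737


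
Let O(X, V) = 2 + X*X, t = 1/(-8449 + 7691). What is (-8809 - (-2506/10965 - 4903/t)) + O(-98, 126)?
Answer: -40742395799/10965 ≈ -3.7157e+6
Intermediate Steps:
t = -1/758 (t = 1/(-758) = -1/758 ≈ -0.0013193)
O(X, V) = 2 + X**2
(-8809 - (-2506/10965 - 4903/t)) + O(-98, 126) = (-8809 - (-2506/10965 - 4903/(-1/758))) + (2 + (-98)**2) = (-8809 - (-2506*1/10965 - 4903*(-758))) + (2 + 9604) = (-8809 - (-2506/10965 + 3716474)) + 9606 = (-8809 - 1*40751134904/10965) + 9606 = (-8809 - 40751134904/10965) + 9606 = -40847725589/10965 + 9606 = -40742395799/10965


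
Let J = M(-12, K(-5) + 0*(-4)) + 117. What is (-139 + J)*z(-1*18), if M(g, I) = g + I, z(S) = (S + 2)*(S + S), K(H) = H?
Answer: -22464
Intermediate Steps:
z(S) = 2*S*(2 + S) (z(S) = (2 + S)*(2*S) = 2*S*(2 + S))
M(g, I) = I + g
J = 100 (J = ((-5 + 0*(-4)) - 12) + 117 = ((-5 + 0) - 12) + 117 = (-5 - 12) + 117 = -17 + 117 = 100)
(-139 + J)*z(-1*18) = (-139 + 100)*(2*(-1*18)*(2 - 1*18)) = -78*(-18)*(2 - 18) = -78*(-18)*(-16) = -39*576 = -22464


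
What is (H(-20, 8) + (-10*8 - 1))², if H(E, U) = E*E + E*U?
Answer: 25281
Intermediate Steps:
H(E, U) = E² + E*U
(H(-20, 8) + (-10*8 - 1))² = (-20*(-20 + 8) + (-10*8 - 1))² = (-20*(-12) + (-80 - 1))² = (240 - 81)² = 159² = 25281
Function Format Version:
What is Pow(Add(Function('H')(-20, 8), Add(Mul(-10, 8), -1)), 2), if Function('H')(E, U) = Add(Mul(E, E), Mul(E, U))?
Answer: 25281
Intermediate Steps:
Function('H')(E, U) = Add(Pow(E, 2), Mul(E, U))
Pow(Add(Function('H')(-20, 8), Add(Mul(-10, 8), -1)), 2) = Pow(Add(Mul(-20, Add(-20, 8)), Add(Mul(-10, 8), -1)), 2) = Pow(Add(Mul(-20, -12), Add(-80, -1)), 2) = Pow(Add(240, -81), 2) = Pow(159, 2) = 25281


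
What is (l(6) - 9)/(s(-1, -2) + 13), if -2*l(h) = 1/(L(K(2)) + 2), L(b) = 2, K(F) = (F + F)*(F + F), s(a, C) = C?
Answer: -73/88 ≈ -0.82955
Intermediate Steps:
K(F) = 4*F² (K(F) = (2*F)*(2*F) = 4*F²)
l(h) = -⅛ (l(h) = -1/(2*(2 + 2)) = -½/4 = -½*¼ = -⅛)
(l(6) - 9)/(s(-1, -2) + 13) = (-⅛ - 9)/(-2 + 13) = -73/8/11 = (1/11)*(-73/8) = -73/88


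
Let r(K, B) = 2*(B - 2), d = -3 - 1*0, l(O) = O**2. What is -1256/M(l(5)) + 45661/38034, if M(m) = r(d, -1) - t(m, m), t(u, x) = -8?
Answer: -23839691/38034 ≈ -626.80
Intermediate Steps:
d = -3 (d = -3 + 0 = -3)
r(K, B) = -4 + 2*B (r(K, B) = 2*(-2 + B) = -4 + 2*B)
M(m) = 2 (M(m) = (-4 + 2*(-1)) - 1*(-8) = (-4 - 2) + 8 = -6 + 8 = 2)
-1256/M(l(5)) + 45661/38034 = -1256/2 + 45661/38034 = -1256*1/2 + 45661*(1/38034) = -628 + 45661/38034 = -23839691/38034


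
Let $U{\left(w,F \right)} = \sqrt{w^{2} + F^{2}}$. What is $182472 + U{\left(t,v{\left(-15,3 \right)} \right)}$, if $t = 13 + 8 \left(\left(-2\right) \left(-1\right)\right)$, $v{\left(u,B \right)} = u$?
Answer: $182472 + \sqrt{1066} \approx 1.825 \cdot 10^{5}$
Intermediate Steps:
$t = 29$ ($t = 13 + 8 \cdot 2 = 13 + 16 = 29$)
$U{\left(w,F \right)} = \sqrt{F^{2} + w^{2}}$
$182472 + U{\left(t,v{\left(-15,3 \right)} \right)} = 182472 + \sqrt{\left(-15\right)^{2} + 29^{2}} = 182472 + \sqrt{225 + 841} = 182472 + \sqrt{1066}$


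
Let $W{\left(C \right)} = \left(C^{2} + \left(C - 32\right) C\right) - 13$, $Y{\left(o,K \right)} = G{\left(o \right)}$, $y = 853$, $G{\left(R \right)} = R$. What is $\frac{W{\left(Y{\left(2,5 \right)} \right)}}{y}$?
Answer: $- \frac{69}{853} \approx -0.080891$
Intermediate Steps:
$Y{\left(o,K \right)} = o$
$W{\left(C \right)} = -13 + C^{2} + C \left(-32 + C\right)$ ($W{\left(C \right)} = \left(C^{2} + \left(-32 + C\right) C\right) - 13 = \left(C^{2} + C \left(-32 + C\right)\right) - 13 = -13 + C^{2} + C \left(-32 + C\right)$)
$\frac{W{\left(Y{\left(2,5 \right)} \right)}}{y} = \frac{-13 - 64 + 2 \cdot 2^{2}}{853} = \left(-13 - 64 + 2 \cdot 4\right) \frac{1}{853} = \left(-13 - 64 + 8\right) \frac{1}{853} = \left(-69\right) \frac{1}{853} = - \frac{69}{853}$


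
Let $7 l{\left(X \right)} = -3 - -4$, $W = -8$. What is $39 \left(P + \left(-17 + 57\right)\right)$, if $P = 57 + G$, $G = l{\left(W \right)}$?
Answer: $\frac{26520}{7} \approx 3788.6$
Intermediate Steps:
$l{\left(X \right)} = \frac{1}{7}$ ($l{\left(X \right)} = \frac{-3 - -4}{7} = \frac{-3 + 4}{7} = \frac{1}{7} \cdot 1 = \frac{1}{7}$)
$G = \frac{1}{7} \approx 0.14286$
$P = \frac{400}{7}$ ($P = 57 + \frac{1}{7} = \frac{400}{7} \approx 57.143$)
$39 \left(P + \left(-17 + 57\right)\right) = 39 \left(\frac{400}{7} + \left(-17 + 57\right)\right) = 39 \left(\frac{400}{7} + 40\right) = 39 \cdot \frac{680}{7} = \frac{26520}{7}$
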